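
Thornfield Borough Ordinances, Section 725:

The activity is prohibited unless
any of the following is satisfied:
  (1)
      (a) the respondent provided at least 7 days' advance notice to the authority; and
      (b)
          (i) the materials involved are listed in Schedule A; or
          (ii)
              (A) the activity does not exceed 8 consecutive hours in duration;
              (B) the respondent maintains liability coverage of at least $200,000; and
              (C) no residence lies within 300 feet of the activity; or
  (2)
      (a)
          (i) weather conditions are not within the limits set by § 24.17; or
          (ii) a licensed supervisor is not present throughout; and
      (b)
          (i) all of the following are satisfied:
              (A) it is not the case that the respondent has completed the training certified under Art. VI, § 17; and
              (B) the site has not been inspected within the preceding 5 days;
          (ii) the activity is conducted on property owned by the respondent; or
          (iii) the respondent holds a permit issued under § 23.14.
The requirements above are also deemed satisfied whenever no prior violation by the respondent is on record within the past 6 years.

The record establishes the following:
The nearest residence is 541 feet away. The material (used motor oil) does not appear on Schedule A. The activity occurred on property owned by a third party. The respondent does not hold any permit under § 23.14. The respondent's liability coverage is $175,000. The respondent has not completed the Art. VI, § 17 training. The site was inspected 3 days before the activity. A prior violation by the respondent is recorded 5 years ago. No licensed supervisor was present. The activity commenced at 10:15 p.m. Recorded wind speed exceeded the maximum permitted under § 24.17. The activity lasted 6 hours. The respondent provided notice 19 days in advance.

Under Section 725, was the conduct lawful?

(a) ≥7 days' notice — holds.
(i) Schedule A material — fails.
(A) ≤ 8 hrs duration — met.
(B) coverage ≥ $200,000 — fails.
(C) no residence in 300 ft — met.
So (ii) is not satisfied (T AND F AND T).
So (b) is not satisfied (F OR F).
So (1) is not satisfied (T AND F).
(i) not (weather ok) — met.
(ii) not (supervisor present) — holds.
(a) = T OR T = true.
(A) not (training certified) — met.
(B) not (site inspected) — not met.
(i) = T AND F = false.
(ii) own property — not satisfied.
(iii) holds permit — not satisfied.
(b) = F OR F OR F = false.
(2) = T AND F = false.
So Overall is not satisfied (F OR F).
Exception (no prior violation) — not satisfied.
Result: main false OR exception false → false.

No — unlawful.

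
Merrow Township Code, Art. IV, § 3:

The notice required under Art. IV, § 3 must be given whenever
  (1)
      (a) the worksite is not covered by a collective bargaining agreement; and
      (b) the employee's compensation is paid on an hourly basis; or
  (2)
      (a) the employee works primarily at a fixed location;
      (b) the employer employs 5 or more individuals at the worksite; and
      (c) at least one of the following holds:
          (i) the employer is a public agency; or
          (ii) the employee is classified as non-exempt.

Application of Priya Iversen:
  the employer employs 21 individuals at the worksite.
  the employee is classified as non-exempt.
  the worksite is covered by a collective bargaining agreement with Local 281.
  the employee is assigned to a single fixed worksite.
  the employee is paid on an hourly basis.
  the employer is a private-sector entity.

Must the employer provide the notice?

Yes — required.

(a) no CBA — fails.
(b) hourly-paid — satisfied.
(1) = F AND T = false.
(a) fixed location — met.
(b) ≥ 5 at site — satisfied.
(i) public agency — not met.
(ii) non-exempt — met.
(c): F OR T → true.
So (2) is satisfied (T AND T AND T).
Overall = F OR T = true.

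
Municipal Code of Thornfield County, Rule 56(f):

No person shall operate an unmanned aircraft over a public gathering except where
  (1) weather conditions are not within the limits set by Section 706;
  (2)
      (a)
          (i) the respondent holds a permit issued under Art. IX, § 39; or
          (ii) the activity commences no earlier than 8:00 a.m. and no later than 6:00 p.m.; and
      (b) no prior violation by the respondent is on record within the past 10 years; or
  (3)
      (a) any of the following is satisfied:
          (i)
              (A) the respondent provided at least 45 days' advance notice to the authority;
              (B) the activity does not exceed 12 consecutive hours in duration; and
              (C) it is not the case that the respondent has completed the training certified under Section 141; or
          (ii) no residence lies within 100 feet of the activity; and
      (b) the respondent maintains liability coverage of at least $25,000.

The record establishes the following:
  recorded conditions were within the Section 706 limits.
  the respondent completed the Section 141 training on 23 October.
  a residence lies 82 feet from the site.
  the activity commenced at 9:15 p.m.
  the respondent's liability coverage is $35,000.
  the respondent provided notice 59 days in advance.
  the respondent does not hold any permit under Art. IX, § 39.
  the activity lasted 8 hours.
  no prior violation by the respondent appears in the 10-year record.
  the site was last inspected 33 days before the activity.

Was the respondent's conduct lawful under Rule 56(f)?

(1) not (weather ok) — fails.
(i) holds permit — fails.
(ii) start within hours — not met.
So (a) is not satisfied (F OR F).
(b) no prior violation — holds.
(2): F AND T → false.
(A) ≥45 days' notice — holds.
(B) ≤ 12 hrs duration — met.
(C) not (training certified) — not satisfied.
(i) = T AND T AND F = false.
(ii) no residence in 100 ft — not met.
(a) = F OR F = false.
(b) coverage ≥ $25,000 — holds.
(3): F AND T → false.
So Overall is not satisfied (F OR F OR F).

No — unlawful.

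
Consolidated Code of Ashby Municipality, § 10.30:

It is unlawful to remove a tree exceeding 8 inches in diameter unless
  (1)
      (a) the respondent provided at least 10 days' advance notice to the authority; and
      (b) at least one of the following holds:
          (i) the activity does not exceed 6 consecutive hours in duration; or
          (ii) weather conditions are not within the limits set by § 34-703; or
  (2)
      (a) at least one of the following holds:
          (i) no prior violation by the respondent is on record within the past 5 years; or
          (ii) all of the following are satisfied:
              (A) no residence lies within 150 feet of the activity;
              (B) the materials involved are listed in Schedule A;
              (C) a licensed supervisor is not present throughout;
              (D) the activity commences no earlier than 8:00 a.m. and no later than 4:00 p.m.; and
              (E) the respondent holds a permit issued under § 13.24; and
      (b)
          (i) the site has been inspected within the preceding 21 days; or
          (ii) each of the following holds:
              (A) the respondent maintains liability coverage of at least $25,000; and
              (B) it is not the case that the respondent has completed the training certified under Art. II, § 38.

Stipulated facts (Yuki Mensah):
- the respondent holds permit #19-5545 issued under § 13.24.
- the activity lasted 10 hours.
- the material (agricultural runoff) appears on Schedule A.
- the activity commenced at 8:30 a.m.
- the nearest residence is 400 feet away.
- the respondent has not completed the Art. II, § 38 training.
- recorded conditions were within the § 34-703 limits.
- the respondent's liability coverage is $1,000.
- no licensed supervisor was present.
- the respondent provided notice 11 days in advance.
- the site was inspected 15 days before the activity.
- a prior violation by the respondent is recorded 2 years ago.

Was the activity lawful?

(a) ≥10 days' notice — satisfied.
(i) ≤ 6 hrs duration — fails.
(ii) not (weather ok) — not satisfied.
So (b) is not satisfied (F OR F).
So (1) is not satisfied (T AND F).
(i) no prior violation — not satisfied.
(A) no residence in 150 ft — met.
(B) Schedule A material — met.
(C) not (supervisor present) — met.
(D) start within hours — met.
(E) holds permit — satisfied.
(ii) = T AND T AND T AND T AND T = true.
(a): F OR T → true.
(i) site inspected — holds.
(A) coverage ≥ $25,000 — not satisfied.
(B) not (training certified) — holds.
So (ii) is not satisfied (F AND T).
So (b) is satisfied (T OR F).
(2) = T AND T = true.
Overall: F OR T → true.

Yes — lawful.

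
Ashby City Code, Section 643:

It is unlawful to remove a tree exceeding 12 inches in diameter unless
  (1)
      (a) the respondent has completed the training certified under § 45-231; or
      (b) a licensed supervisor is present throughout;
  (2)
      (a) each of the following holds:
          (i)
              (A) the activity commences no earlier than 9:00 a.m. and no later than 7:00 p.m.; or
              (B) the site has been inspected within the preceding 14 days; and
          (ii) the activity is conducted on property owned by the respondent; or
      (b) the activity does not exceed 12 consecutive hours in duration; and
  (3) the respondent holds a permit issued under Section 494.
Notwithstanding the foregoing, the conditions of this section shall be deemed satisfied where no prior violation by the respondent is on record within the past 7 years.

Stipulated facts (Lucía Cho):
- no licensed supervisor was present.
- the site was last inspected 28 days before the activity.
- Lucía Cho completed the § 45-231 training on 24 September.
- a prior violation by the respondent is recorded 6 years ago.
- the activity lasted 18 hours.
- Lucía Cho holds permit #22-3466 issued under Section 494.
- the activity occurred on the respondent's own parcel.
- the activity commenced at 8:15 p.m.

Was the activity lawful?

No — unlawful.

(a) training certified — holds.
(b) supervisor present — fails.
(1) = T OR F = true.
(A) start within hours — not met.
(B) site inspected — not met.
So (i) is not satisfied (F OR F).
(ii) own property — met.
(a) = F AND T = false.
(b) ≤ 12 hrs duration — not met.
So (2) is not satisfied (F OR F).
(3) holds permit — satisfied.
So Overall is not satisfied (T AND F AND T).
Exception (no prior violation) — not satisfied.
Result: main false OR exception false → false.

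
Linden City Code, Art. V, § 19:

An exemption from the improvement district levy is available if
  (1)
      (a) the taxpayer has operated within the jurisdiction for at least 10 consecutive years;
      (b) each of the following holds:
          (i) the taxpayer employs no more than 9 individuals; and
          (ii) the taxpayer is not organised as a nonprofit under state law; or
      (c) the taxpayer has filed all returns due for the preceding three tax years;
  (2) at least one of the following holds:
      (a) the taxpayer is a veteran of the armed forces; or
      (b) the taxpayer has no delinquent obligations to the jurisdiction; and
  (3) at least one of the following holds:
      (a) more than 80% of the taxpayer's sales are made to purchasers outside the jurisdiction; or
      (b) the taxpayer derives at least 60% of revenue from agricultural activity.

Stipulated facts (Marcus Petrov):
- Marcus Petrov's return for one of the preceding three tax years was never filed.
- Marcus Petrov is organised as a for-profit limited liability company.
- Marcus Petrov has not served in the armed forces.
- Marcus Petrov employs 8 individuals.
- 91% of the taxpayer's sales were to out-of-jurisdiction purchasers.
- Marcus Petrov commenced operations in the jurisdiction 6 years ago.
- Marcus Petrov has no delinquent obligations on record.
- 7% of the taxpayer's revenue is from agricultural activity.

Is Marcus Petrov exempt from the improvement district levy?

Yes — exempt.

(a) ≥ 10 yrs in jurisdiction — fails.
(i) ≤ 9 employees — met.
(ii) not (nonprofit) — met.
(b): T AND T → true.
(c) returns current — not satisfied.
(1) = F OR T OR F = true.
(a) veteran — fails.
(b) no delinquency — satisfied.
So (2) is satisfied (F OR T).
(a) >80% out-of-jur. sales — met.
(b) ≥60% agricultural — not satisfied.
(3) = T OR F = true.
So Overall is satisfied (T AND T AND T).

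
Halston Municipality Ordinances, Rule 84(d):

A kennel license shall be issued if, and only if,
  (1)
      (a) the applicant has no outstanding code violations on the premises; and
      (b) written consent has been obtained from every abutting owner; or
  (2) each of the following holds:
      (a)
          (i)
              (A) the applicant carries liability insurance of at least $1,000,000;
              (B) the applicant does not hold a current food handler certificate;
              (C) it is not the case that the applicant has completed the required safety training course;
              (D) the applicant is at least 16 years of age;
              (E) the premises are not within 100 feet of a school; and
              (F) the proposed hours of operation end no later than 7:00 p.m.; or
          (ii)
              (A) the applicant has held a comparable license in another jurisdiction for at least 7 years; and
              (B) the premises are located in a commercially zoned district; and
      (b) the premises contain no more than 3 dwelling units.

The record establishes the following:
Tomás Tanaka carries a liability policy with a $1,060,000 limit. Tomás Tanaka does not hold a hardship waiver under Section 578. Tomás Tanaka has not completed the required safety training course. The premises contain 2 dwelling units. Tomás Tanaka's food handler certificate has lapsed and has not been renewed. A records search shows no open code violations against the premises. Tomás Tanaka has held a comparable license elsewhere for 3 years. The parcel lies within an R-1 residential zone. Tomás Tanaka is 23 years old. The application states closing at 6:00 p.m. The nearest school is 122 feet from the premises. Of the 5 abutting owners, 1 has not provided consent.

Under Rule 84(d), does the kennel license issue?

Yes — granted.

(a) no code violations — satisfied.
(b) all abutters consent — not satisfied.
(1) = T AND F = false.
(A) insurance ≥ $1,000,000 — met.
(B) not (food handler cert.) — met.
(C) not (safety training) — satisfied.
(D) age ≥ 16 — holds.
(E) ≥100 ft from school — satisfied.
(F) closes by 7 p.m. — holds.
(i) = T AND T AND T AND T AND T AND T = true.
(A) prior license ≥ 7 yr — not satisfied.
(B) commercially zoned — not met.
(ii): F AND F → false.
(a) = T OR F = true.
(b) ≤ 3 units — satisfied.
(2): T AND T → true.
So Overall is satisfied (F OR T).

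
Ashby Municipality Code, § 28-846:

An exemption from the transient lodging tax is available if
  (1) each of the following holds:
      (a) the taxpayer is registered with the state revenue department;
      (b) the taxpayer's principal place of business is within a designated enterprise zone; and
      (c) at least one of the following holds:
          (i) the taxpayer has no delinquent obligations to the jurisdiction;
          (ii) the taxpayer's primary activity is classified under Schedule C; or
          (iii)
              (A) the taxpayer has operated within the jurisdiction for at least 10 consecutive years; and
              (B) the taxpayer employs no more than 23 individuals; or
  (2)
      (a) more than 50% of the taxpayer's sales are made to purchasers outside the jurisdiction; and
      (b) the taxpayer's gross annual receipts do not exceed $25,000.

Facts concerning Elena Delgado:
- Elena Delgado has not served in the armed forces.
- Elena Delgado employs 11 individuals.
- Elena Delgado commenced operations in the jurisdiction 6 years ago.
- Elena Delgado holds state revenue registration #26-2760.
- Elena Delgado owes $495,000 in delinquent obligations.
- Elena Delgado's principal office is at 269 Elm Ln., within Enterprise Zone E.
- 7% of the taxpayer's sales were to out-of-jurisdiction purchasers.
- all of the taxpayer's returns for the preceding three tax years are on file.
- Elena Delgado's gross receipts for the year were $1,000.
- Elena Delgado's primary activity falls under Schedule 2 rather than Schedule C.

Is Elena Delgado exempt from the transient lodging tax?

(a) state-registered — satisfied.
(b) in enterprise zone — satisfied.
(i) no delinquency — not met.
(ii) Schedule C activity — fails.
(A) ≥ 10 yrs in jurisdiction — fails.
(B) ≤ 23 employees — satisfied.
So (iii) is not satisfied (F AND T).
(c) = F OR F OR F = false.
(1): T AND T AND F → false.
(a) >50% out-of-jur. sales — not satisfied.
(b) receipts ≤ $25,000 — satisfied.
(2) = F AND T = false.
Overall = F OR F = false.

No — not exempt.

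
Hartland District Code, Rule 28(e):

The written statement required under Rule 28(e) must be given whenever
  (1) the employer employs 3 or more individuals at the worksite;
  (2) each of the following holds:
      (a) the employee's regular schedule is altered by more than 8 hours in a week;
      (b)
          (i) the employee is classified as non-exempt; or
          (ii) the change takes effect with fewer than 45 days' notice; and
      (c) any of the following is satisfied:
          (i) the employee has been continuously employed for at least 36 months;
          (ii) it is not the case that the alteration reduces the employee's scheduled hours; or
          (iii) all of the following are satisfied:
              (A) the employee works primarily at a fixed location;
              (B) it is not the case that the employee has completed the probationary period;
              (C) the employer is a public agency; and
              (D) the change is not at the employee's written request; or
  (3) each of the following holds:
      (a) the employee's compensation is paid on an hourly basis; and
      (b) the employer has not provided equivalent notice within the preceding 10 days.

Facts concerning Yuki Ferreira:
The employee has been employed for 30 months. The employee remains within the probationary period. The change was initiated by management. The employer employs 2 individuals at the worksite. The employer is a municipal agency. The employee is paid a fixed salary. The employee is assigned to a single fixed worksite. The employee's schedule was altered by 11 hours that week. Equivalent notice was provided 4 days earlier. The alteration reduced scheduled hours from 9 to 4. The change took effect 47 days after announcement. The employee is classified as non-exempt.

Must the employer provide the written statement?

Yes — required.

(1) ≥ 3 at site — not met.
(a) schedule shift > 8h — holds.
(i) non-exempt — met.
(ii) < 45 days' notice — not met.
So (b) is satisfied (T OR F).
(i) tenure ≥ 36 mo. — not met.
(ii) not (hours reduced) — not met.
(A) fixed location — holds.
(B) not (past probation) — holds.
(C) public agency — holds.
(D) not employee-requested — holds.
So (iii) is satisfied (T AND T AND T AND T).
So (c) is satisfied (F OR F OR T).
(2): T AND T AND T → true.
(a) hourly-paid — fails.
(b) no recent notice — not met.
(3): F AND F → false.
So Overall is satisfied (F OR T OR F).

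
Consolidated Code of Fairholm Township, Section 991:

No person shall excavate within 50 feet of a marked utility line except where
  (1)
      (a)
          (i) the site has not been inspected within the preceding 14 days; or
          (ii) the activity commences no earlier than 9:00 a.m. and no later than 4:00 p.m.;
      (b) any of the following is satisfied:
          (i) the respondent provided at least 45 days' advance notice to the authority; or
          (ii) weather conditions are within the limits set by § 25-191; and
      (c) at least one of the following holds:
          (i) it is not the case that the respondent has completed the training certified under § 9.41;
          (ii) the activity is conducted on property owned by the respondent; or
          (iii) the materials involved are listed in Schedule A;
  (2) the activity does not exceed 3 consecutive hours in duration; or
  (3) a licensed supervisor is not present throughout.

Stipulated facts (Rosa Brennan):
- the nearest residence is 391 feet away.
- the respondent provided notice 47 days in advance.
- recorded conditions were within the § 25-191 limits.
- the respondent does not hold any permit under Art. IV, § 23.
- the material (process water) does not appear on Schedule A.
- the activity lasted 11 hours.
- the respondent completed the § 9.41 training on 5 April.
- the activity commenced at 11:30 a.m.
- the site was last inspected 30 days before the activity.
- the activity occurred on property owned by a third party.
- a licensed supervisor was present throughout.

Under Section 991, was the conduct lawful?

(i) not (site inspected) — holds.
(ii) start within hours — met.
So (a) is satisfied (T OR T).
(i) ≥45 days' notice — satisfied.
(ii) weather ok — met.
So (b) is satisfied (T OR T).
(i) not (training certified) — fails.
(ii) own property — not satisfied.
(iii) Schedule A material — not satisfied.
(c): F OR F OR F → false.
(1) = T AND T AND F = false.
(2) ≤ 3 hrs duration — fails.
(3) not (supervisor present) — not satisfied.
So Overall is not satisfied (F OR F OR F).

No — unlawful.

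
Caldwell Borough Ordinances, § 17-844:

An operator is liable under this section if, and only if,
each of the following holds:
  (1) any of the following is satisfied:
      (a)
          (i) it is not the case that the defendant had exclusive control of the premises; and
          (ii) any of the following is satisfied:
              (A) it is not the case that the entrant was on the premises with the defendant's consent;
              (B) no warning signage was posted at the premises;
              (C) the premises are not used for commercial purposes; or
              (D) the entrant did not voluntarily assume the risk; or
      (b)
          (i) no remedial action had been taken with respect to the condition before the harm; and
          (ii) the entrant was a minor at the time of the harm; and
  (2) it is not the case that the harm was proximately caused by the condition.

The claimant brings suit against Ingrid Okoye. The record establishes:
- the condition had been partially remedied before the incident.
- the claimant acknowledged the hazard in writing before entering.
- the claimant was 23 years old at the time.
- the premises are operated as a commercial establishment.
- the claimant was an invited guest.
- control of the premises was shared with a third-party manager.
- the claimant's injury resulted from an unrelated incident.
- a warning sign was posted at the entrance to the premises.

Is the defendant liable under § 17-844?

No — not liable.

(i) not (exclusive control) — holds.
(A) not (consent to enter) — not satisfied.
(B) no signage posted — not met.
(C) not (commercial use) — not met.
(D) no assumed risk — fails.
(ii) = F OR F OR F OR F = false.
(a): T AND F → false.
(i) no remedial action — fails.
(ii) entrant a minor — not satisfied.
(b): F AND F → false.
(1): F OR F → false.
(2) not (proximate cause) — met.
So Overall is not satisfied (F AND T).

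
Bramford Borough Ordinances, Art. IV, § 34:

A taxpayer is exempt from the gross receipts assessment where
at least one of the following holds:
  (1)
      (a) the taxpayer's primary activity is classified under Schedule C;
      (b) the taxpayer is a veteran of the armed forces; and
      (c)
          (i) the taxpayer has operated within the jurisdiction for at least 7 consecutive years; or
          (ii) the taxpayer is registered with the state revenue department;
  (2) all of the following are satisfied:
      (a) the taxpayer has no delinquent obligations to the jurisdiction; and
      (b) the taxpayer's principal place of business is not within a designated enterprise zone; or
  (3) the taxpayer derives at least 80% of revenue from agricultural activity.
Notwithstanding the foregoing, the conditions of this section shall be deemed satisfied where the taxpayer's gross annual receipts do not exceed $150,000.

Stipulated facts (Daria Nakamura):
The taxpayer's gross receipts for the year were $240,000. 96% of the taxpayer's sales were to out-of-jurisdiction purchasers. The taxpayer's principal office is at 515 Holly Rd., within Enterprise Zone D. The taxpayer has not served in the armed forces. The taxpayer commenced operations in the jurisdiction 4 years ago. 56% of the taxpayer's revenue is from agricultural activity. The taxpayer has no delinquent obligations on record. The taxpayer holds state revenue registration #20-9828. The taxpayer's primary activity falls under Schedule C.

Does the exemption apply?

No — not exempt.

(a) Schedule C activity — met.
(b) veteran — fails.
(i) ≥ 7 yrs in jurisdiction — not met.
(ii) state-registered — holds.
(c) = F OR T = true.
(1) = T AND F AND T = false.
(a) no delinquency — holds.
(b) not (in enterprise zone) — fails.
(2): T AND F → false.
(3) ≥80% agricultural — not satisfied.
Overall = F OR F OR F = false.
Exception (receipts ≤ $150,000) — not satisfied.
Result: main false OR exception false → false.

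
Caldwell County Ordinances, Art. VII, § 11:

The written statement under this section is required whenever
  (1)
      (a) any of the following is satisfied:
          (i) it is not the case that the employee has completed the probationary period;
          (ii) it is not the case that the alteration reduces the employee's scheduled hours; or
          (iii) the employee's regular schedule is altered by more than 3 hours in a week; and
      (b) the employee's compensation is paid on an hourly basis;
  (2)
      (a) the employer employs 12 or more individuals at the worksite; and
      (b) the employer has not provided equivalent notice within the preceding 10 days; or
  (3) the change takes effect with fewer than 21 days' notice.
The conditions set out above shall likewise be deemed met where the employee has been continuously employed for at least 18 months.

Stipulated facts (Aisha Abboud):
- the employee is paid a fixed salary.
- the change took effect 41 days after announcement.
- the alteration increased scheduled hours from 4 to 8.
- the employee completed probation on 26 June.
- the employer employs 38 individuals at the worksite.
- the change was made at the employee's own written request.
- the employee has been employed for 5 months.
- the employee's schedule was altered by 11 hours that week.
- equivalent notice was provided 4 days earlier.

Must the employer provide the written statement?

No — not required.

(i) not (past probation) — not satisfied.
(ii) not (hours reduced) — holds.
(iii) schedule shift > 3h — met.
(a) = F OR T OR T = true.
(b) hourly-paid — fails.
So (1) is not satisfied (T AND F).
(a) ≥ 12 at site — holds.
(b) no recent notice — fails.
(2): T AND F → false.
(3) < 21 days' notice — not met.
Overall = F OR F OR F = false.
Exception (tenure ≥ 18 mo.) — not satisfied.
Result: main false OR exception false → false.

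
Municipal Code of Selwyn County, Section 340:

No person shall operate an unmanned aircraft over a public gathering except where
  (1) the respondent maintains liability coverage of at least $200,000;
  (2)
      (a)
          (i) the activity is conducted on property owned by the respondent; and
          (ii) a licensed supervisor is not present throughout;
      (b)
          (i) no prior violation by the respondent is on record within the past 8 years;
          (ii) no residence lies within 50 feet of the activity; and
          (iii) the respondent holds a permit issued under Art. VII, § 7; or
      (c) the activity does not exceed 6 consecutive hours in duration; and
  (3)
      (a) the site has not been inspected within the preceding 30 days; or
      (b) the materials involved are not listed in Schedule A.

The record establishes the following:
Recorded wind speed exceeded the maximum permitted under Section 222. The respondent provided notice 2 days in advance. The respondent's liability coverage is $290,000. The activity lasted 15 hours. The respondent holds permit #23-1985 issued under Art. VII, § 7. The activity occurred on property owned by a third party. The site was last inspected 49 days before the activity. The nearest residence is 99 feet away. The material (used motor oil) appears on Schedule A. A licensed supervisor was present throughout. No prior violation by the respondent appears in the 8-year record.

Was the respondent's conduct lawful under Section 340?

Yes — lawful.

(1) coverage ≥ $200,000 — holds.
(i) own property — not met.
(ii) not (supervisor present) — not satisfied.
So (a) is not satisfied (F AND F).
(i) no prior violation — holds.
(ii) no residence in 50 ft — satisfied.
(iii) holds permit — met.
(b): T AND T AND T → true.
(c) ≤ 6 hrs duration — not met.
(2): F OR T OR F → true.
(a) not (site inspected) — satisfied.
(b) not (Schedule A material) — not met.
So (3) is satisfied (T OR F).
So Overall is satisfied (T AND T AND T).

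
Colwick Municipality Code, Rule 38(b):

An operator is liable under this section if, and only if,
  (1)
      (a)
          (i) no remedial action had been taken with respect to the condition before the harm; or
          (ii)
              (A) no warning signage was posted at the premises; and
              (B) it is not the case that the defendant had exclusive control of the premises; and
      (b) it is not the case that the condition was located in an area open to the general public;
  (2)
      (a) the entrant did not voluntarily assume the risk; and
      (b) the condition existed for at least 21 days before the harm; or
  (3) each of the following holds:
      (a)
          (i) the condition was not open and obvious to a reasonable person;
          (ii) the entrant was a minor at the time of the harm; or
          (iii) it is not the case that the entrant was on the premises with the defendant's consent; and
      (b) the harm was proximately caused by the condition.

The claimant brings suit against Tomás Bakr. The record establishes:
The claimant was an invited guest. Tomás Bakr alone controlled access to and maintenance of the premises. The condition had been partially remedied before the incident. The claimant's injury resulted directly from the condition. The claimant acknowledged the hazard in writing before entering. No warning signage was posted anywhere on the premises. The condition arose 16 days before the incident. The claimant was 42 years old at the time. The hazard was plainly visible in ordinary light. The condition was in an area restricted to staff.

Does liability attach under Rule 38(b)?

No — not liable.

(i) no remedial action — not satisfied.
(A) no signage posted — satisfied.
(B) not (exclusive control) — not satisfied.
(ii) = T AND F = false.
So (a) is not satisfied (F OR F).
(b) not (public area) — satisfied.
So (1) is not satisfied (F AND T).
(a) no assumed risk — fails.
(b) condition ≥21 days old — not satisfied.
(2): F AND F → false.
(i) not open/obvious — fails.
(ii) entrant a minor — not met.
(iii) not (consent to enter) — fails.
(a) = F OR F OR F = false.
(b) proximate cause — satisfied.
(3) = F AND T = false.
Overall = F OR F OR F = false.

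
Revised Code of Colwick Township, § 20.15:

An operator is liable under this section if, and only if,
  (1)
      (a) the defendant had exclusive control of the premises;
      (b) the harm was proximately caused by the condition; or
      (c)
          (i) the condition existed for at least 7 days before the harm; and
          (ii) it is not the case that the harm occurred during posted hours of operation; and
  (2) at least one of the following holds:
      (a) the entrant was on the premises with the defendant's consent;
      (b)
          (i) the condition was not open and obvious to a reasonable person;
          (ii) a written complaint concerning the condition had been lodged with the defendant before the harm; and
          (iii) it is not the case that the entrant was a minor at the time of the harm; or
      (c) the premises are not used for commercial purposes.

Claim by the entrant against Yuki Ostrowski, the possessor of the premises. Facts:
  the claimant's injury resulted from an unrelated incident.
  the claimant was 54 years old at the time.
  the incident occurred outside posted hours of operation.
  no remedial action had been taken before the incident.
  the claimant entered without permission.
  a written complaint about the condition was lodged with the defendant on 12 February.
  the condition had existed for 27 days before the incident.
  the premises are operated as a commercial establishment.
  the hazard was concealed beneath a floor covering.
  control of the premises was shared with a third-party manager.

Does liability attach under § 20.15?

(a) exclusive control — fails.
(b) proximate cause — fails.
(i) condition ≥7 days old — met.
(ii) not (during posted hours) — met.
(c): T AND T → true.
(1) = F OR F OR T = true.
(a) consent to enter — fails.
(i) not open/obvious — satisfied.
(ii) complaint lodged — met.
(iii) not (entrant a minor) — met.
(b): T AND T AND T → true.
(c) not (commercial use) — not met.
(2): F OR T OR F → true.
Overall: T AND T → true.

Yes — liable.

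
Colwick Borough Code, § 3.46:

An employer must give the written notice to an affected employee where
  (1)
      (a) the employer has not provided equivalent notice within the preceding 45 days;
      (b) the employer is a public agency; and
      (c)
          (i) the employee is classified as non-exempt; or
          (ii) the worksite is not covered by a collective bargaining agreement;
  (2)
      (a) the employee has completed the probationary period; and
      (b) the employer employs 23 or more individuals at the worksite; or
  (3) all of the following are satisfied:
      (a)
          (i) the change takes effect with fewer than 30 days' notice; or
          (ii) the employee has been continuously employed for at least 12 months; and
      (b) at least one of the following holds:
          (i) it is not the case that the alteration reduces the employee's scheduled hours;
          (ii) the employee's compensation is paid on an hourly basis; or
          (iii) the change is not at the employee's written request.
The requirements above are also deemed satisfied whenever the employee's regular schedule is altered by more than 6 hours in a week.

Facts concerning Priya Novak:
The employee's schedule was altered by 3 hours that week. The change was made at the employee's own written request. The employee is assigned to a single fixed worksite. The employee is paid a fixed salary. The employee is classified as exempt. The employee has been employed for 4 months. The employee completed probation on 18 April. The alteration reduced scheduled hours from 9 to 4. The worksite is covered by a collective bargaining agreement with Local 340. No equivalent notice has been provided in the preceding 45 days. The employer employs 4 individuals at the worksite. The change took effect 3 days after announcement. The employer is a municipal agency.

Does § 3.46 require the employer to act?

(a) no recent notice — met.
(b) public agency — met.
(i) non-exempt — fails.
(ii) no CBA — not satisfied.
(c): F OR F → false.
(1): T AND T AND F → false.
(a) past probation — holds.
(b) ≥ 23 at site — not satisfied.
(2): T AND F → false.
(i) < 30 days' notice — holds.
(ii) tenure ≥ 12 mo. — fails.
(a): T OR F → true.
(i) not (hours reduced) — not satisfied.
(ii) hourly-paid — not satisfied.
(iii) not employee-requested — not met.
So (b) is not satisfied (F OR F OR F).
(3): T AND F → false.
Overall: F OR F OR F → false.
Exception (schedule shift > 6h) — not satisfied.
Result: main false OR exception false → false.

No — not required.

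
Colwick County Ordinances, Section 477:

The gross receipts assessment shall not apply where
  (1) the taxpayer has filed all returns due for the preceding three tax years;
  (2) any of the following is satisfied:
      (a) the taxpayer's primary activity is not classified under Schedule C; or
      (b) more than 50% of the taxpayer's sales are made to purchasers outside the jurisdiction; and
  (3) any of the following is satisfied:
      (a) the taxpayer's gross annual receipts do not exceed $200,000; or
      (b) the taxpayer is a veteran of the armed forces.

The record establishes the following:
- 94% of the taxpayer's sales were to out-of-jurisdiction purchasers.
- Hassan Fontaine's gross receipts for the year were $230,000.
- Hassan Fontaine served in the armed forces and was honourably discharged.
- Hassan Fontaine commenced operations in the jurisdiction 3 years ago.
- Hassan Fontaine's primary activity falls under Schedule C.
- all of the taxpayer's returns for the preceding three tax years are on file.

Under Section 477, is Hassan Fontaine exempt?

(1) returns current — satisfied.
(a) not (Schedule C activity) — not satisfied.
(b) >50% out-of-jur. sales — satisfied.
(2) = F OR T = true.
(a) receipts ≤ $200,000 — not satisfied.
(b) veteran — holds.
(3): F OR T → true.
Overall: T AND T AND T → true.

Yes — exempt.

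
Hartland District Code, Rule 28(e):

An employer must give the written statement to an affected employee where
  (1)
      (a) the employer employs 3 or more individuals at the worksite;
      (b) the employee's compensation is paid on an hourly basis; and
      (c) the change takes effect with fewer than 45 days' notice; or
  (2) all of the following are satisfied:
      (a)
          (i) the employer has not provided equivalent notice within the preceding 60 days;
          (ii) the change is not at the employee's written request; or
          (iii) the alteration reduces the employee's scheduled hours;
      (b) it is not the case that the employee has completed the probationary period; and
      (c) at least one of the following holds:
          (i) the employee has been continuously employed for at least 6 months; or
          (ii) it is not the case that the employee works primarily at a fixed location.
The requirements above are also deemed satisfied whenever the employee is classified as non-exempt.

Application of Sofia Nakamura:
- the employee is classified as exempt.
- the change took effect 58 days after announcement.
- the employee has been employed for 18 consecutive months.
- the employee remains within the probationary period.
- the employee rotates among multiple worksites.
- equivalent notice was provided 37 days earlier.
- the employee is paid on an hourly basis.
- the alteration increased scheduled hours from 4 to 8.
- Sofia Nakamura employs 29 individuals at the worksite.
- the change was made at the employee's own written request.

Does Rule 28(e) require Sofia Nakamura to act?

No — not required.

(a) ≥ 3 at site — holds.
(b) hourly-paid — met.
(c) < 45 days' notice — not satisfied.
(1): T AND T AND F → false.
(i) no recent notice — not met.
(ii) not employee-requested — fails.
(iii) hours reduced — not met.
(a): F OR F OR F → false.
(b) not (past probation) — met.
(i) tenure ≥ 6 mo. — satisfied.
(ii) not (fixed location) — holds.
(c): T OR T → true.
(2) = F AND T AND T = false.
Overall = F OR F = false.
Exception (non-exempt) — not satisfied.
Result: main false OR exception false → false.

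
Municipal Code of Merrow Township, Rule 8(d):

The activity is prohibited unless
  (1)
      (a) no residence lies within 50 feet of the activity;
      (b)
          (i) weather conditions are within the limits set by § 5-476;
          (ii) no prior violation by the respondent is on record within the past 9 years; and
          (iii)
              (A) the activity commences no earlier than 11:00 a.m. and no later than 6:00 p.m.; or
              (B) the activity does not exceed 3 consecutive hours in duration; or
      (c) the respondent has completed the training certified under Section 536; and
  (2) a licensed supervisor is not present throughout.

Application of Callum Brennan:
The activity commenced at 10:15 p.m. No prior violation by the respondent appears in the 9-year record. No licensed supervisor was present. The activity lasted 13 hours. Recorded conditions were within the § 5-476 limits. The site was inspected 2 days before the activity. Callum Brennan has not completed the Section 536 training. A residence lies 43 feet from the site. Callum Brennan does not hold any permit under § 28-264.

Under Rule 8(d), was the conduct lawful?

(a) no residence in 50 ft — not satisfied.
(i) weather ok — holds.
(ii) no prior violation — holds.
(A) start within hours — fails.
(B) ≤ 3 hrs duration — fails.
(iii) = F OR F = false.
So (b) is not satisfied (T AND T AND F).
(c) training certified — not satisfied.
(1): F OR F OR F → false.
(2) not (supervisor present) — met.
So Overall is not satisfied (F AND T).

No — unlawful.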